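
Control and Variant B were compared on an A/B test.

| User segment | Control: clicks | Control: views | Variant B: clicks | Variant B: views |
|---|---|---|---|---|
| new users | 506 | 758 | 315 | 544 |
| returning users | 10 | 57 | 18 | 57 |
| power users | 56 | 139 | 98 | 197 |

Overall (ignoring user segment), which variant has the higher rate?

Control

New users: Control 506/758 = 66.8%, Variant B 315/544 = 57.9% → Control
Returning users: Control 10/57 = 17.5%, Variant B 18/57 = 31.6% → Variant B
Power users: Control 56/139 = 40.3%, Variant B 98/197 = 49.7% → Variant B
Overall: Control 572/954 = 60.0%, Variant B 431/798 = 54.0% → Control
(Neither sweeps every user group, but Control has the higher pooled rate.)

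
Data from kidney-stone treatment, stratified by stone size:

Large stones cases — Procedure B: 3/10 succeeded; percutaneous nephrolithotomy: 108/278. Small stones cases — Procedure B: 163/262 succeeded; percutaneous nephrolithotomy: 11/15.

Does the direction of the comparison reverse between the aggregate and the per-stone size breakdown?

Large stones: Procedure B 3/10 = 30.0%, percutaneous nephrolithotomy 108/278 = 38.8% → percutaneous nephrolithotomy
Small stones: Procedure B 163/262 = 62.2%, percutaneous nephrolithotomy 11/15 = 73.3% → percutaneous nephrolithotomy
Overall: Procedure B 166/272 = 61.0%, percutaneous nephrolithotomy 119/293 = 40.6% → Procedure B
Percutaneous nephrolithotomy wins each stone group but Procedure B wins overall — the comparison reverses. Percutaneous nephrolithotomy's cases skew toward large stones, which has a lower base rate.

Yes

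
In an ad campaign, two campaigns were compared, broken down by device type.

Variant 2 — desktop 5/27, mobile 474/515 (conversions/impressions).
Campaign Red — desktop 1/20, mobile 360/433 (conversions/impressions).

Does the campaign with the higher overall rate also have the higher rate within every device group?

Yes

Desktop: Variant 2 5/27 = 18.5%, Campaign Red 1/20 = 5.0% → Variant 2
Mobile: Variant 2 474/515 = 92.0%, Campaign Red 360/433 = 83.1% → Variant 2
Overall: Variant 2 479/542 = 88.4%, Campaign Red 361/453 = 79.7% → Variant 2
Variant 2 wins overall and in every device group — no reversal.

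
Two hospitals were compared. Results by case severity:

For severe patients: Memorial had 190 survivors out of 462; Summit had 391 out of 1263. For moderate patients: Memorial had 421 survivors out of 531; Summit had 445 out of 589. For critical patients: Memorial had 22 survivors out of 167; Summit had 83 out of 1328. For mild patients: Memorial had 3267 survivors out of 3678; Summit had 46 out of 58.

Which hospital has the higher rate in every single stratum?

Memorial

Severe: Memorial 190/462 = 41.1%, Summit 391/1263 = 31.0% → Memorial
Moderate: Memorial 421/531 = 79.3%, Summit 445/589 = 75.6% → Memorial
Critical: Memorial 22/167 = 13.2%, Summit 83/1328 = 6.2% → Memorial
Mild: Memorial 3267/3678 = 88.8%, Summit 46/58 = 79.3% → Memorial
Memorial has the higher rate in all 4 groups.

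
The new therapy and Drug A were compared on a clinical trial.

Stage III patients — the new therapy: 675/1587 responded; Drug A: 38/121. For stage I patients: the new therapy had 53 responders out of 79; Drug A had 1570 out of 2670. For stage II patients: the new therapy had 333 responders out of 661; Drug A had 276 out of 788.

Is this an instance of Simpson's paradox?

Stage III: the new therapy 675/1587 = 42.5%, Drug A 38/121 = 31.4% → the new therapy
Stage I: the new therapy 53/79 = 67.1%, Drug A 1570/2670 = 58.8% → the new therapy
Stage II: the new therapy 333/661 = 50.4%, Drug A 276/788 = 35.0% → the new therapy
Overall: the new therapy 1061/2327 = 45.6%, Drug A 1884/3579 = 52.6% → Drug A
The new therapy wins each disease group but Drug A wins overall — the comparison reverses. The new therapy's patients skew toward stage III, which has a lower base rate.

Yes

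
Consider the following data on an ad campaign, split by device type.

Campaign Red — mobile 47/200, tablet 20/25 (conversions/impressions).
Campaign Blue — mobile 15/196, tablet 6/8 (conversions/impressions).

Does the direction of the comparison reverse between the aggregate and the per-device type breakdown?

No

Mobile: Campaign Red 47/200 = 23.5%, Campaign Blue 15/196 = 7.7% → Campaign Red
Tablet: Campaign Red 20/25 = 80.0%, Campaign Blue 6/8 = 75.0% → Campaign Red
Overall: Campaign Red 67/225 = 29.8%, Campaign Blue 21/204 = 10.3% → Campaign Red
Campaign Red wins overall and in every device group — no reversal.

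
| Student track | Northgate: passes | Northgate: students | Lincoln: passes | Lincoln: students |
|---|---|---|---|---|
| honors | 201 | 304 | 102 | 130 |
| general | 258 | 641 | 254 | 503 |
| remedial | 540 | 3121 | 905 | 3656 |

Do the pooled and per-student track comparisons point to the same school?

Honors: Northgate 201/304 = 66.1%, Lincoln 102/130 = 78.5% → Lincoln
General: Northgate 258/641 = 40.2%, Lincoln 254/503 = 50.5% → Lincoln
Remedial: Northgate 540/3121 = 17.3%, Lincoln 905/3656 = 24.8% → Lincoln
Overall: Northgate 999/4066 = 24.6%, Lincoln 1261/4289 = 29.4% → Lincoln
Lincoln wins overall and in every student group — no reversal.

Yes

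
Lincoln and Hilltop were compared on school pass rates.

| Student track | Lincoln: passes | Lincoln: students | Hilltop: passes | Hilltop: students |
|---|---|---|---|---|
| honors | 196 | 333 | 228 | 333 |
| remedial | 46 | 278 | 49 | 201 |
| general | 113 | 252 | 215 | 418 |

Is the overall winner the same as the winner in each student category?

Yes

Honors: Lincoln 196/333 = 58.9%, Hilltop 228/333 = 68.5% → Hilltop
Remedial: Lincoln 46/278 = 16.5%, Hilltop 49/201 = 24.4% → Hilltop
General: Lincoln 113/252 = 44.8%, Hilltop 215/418 = 51.4% → Hilltop
Overall: Lincoln 355/863 = 41.1%, Hilltop 492/952 = 51.7% → Hilltop
Hilltop wins overall and in every student group — no reversal.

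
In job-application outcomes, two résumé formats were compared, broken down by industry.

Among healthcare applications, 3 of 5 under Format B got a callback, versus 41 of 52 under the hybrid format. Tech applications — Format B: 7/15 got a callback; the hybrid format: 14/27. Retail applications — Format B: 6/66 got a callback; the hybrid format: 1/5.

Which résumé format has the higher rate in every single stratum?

the hybrid format

Healthcare: Format B 3/5 = 60.0%, the hybrid format 41/52 = 78.8% → the hybrid format
Tech: Format B 7/15 = 46.7%, the hybrid format 14/27 = 51.9% → the hybrid format
Retail: Format B 6/66 = 9.1%, the hybrid format 1/5 = 20.0% → the hybrid format
The hybrid format has the higher rate in all 3 groups.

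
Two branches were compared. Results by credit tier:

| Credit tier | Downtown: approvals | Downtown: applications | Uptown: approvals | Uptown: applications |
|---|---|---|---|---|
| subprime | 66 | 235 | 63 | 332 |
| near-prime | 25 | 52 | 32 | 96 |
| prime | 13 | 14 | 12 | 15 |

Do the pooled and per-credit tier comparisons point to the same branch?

Yes

Subprime: Downtown 66/235 = 28.1%, Uptown 63/332 = 19.0% → Downtown
Near-prime: Downtown 25/52 = 48.1%, Uptown 32/96 = 33.3% → Downtown
Prime: Downtown 13/14 = 92.9%, Uptown 12/15 = 80.0% → Downtown
Overall: Downtown 104/301 = 34.6%, Uptown 107/443 = 24.2% → Downtown
Downtown wins overall and in every credit group — no reversal.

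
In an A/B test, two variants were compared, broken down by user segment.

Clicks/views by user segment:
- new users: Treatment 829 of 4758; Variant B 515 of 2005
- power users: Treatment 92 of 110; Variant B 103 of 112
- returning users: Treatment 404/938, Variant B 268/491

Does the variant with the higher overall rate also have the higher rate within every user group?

New users: Treatment 829/4758 = 17.4%, Variant B 515/2005 = 25.7% → Variant B
Power users: Treatment 92/110 = 83.6%, Variant B 103/112 = 92.0% → Variant B
Returning users: Treatment 404/938 = 43.1%, Variant B 268/491 = 54.6% → Variant B
Overall: Treatment 1325/5806 = 22.8%, Variant B 886/2608 = 34.0% → Variant B
Variant B wins overall and in every user group — no reversal.

Yes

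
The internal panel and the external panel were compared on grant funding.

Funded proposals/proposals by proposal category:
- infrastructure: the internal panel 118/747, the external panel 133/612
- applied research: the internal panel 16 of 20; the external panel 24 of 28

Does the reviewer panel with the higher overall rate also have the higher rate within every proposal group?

Yes

Infrastructure: the internal panel 118/747 = 15.8%, the external panel 133/612 = 21.7% → the external panel
Applied research: the internal panel 16/20 = 80.0%, the external panel 24/28 = 85.7% → the external panel
Overall: the internal panel 134/767 = 17.5%, the external panel 157/640 = 24.5% → the external panel
The external panel wins overall and in every proposal group — no reversal.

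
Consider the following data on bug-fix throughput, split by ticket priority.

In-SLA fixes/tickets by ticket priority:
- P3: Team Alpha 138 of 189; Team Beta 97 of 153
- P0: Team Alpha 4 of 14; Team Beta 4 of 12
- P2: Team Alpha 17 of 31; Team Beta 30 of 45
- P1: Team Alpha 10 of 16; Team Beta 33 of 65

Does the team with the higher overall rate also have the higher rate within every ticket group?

No

P3: Team Alpha 138/189 = 73.0%, Team Beta 97/153 = 63.4% → Team Alpha
P0: Team Alpha 4/14 = 28.6%, Team Beta 4/12 = 33.3% → Team Beta
P2: Team Alpha 17/31 = 54.8%, Team Beta 30/45 = 66.7% → Team Beta
P1: Team Alpha 10/16 = 62.5%, Team Beta 33/65 = 50.8% → Team Alpha
Overall: Team Alpha 169/250 = 67.6%, Team Beta 164/275 = 59.6% → Team Alpha
Neither sweeps: Team Alpha wins 2 of 4 groups, Team Beta wins 2. Team Alpha wins overall but not every group — no Simpson reversal.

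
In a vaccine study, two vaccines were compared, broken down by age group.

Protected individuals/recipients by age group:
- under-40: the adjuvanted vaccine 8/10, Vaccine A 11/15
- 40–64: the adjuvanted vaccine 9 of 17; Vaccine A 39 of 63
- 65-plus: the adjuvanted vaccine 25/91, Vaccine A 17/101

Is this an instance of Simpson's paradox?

Under-40: the adjuvanted vaccine 8/10 = 80.0%, Vaccine A 11/15 = 73.3% → the adjuvanted vaccine
40–64: the adjuvanted vaccine 9/17 = 52.9%, Vaccine A 39/63 = 61.9% → Vaccine A
65-plus: the adjuvanted vaccine 25/91 = 27.5%, Vaccine A 17/101 = 16.8% → the adjuvanted vaccine
Overall: the adjuvanted vaccine 42/118 = 35.6%, Vaccine A 67/179 = 37.4% → Vaccine A
Neither sweeps: the adjuvanted vaccine wins 2 of 3 groups, Vaccine A wins 1. Vaccine A wins overall but not every group — no Simpson reversal.

No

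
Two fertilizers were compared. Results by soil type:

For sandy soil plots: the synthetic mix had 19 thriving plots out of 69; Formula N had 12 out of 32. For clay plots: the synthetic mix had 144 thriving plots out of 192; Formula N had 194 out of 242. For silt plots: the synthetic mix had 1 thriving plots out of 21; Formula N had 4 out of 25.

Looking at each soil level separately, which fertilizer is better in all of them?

Sandy soil: the synthetic mix 19/69 = 27.5%, Formula N 12/32 = 37.5% → Formula N
Clay: the synthetic mix 144/192 = 75.0%, Formula N 194/242 = 80.2% → Formula N
Silt: the synthetic mix 1/21 = 4.8%, Formula N 4/25 = 16.0% → Formula N
Formula N has the higher rate in all 3 groups.

Formula N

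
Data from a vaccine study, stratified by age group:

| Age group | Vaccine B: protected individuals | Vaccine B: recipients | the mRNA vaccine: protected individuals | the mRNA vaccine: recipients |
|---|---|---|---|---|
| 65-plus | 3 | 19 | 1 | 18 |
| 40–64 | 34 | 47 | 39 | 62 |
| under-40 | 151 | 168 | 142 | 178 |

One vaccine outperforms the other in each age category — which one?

Vaccine B

65-plus: Vaccine B 3/19 = 15.8%, the mRNA vaccine 1/18 = 5.6% → Vaccine B
40–64: Vaccine B 34/47 = 72.3%, the mRNA vaccine 39/62 = 62.9% → Vaccine B
Under-40: Vaccine B 151/168 = 89.9%, the mRNA vaccine 142/178 = 79.8% → Vaccine B
Vaccine B has the higher rate in all 3 groups.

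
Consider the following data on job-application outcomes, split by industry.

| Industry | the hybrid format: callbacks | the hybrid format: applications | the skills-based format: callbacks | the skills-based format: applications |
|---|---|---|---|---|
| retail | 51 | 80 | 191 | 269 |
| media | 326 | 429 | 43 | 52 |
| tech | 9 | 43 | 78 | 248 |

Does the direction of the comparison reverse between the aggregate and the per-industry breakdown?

Yes

Retail: the hybrid format 51/80 = 63.8%, the skills-based format 191/269 = 71.0% → the skills-based format
Media: the hybrid format 326/429 = 76.0%, the skills-based format 43/52 = 82.7% → the skills-based format
Tech: the hybrid format 9/43 = 20.9%, the skills-based format 78/248 = 31.5% → the skills-based format
Overall: the hybrid format 386/552 = 69.9%, the skills-based format 312/569 = 54.8% → the hybrid format
The skills-based format wins each industry group but the hybrid format wins overall — the comparison reverses. The skills-based format's applications skew toward tech, which has a lower base rate.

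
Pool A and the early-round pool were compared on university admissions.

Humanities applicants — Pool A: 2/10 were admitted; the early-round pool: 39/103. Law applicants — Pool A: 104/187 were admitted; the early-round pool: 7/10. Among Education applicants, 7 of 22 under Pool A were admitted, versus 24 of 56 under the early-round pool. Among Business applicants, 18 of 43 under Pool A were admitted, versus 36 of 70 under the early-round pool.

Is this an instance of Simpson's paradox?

Humanities: Pool A 2/10 = 20.0%, the early-round pool 39/103 = 37.9% → the early-round pool
Law: Pool A 104/187 = 55.6%, the early-round pool 7/10 = 70.0% → the early-round pool
Education: Pool A 7/22 = 31.8%, the early-round pool 24/56 = 42.9% → the early-round pool
Business: Pool A 18/43 = 41.9%, the early-round pool 36/70 = 51.4% → the early-round pool
Overall: Pool A 131/262 = 50.0%, the early-round pool 106/239 = 44.4% → Pool A
The early-round pool wins each department group but Pool A wins overall — the comparison reverses. The early-round pool's applicants skew toward Humanities, which has a lower base rate.

Yes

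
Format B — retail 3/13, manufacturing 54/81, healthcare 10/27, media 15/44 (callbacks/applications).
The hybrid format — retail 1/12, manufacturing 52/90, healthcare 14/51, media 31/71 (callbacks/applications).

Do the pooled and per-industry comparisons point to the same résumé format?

No

Retail: Format B 3/13 = 23.1%, the hybrid format 1/12 = 8.3% → Format B
Manufacturing: Format B 54/81 = 66.7%, the hybrid format 52/90 = 57.8% → Format B
Healthcare: Format B 10/27 = 37.0%, the hybrid format 14/51 = 27.5% → Format B
Media: Format B 15/44 = 34.1%, the hybrid format 31/71 = 43.7% → the hybrid format
Overall: Format B 82/165 = 49.7%, the hybrid format 98/224 = 43.8% → Format B
Neither sweeps: Format B wins 3 of 4 groups, the hybrid format wins 1. Format B wins overall but not every group — no Simpson reversal.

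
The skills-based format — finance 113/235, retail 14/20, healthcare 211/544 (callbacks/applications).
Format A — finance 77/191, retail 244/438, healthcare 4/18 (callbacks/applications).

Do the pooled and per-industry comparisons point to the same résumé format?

No

Finance: the skills-based format 113/235 = 48.1%, Format A 77/191 = 40.3% → the skills-based format
Retail: the skills-based format 14/20 = 70.0%, Format A 244/438 = 55.7% → the skills-based format
Healthcare: the skills-based format 211/544 = 38.8%, Format A 4/18 = 22.2% → the skills-based format
Overall: the skills-based format 338/799 = 42.3%, Format A 325/647 = 50.2% → Format A
The skills-based format wins each industry group but Format A wins overall — the comparison reverses. The skills-based format's applications skew toward healthcare, which has a lower base rate.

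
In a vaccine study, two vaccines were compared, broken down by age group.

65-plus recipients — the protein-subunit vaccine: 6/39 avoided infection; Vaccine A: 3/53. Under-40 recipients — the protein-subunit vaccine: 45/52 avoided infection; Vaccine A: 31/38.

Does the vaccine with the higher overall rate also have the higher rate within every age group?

65-plus: the protein-subunit vaccine 6/39 = 15.4%, Vaccine A 3/53 = 5.7% → the protein-subunit vaccine
Under-40: the protein-subunit vaccine 45/52 = 86.5%, Vaccine A 31/38 = 81.6% → the protein-subunit vaccine
Overall: the protein-subunit vaccine 51/91 = 56.0%, Vaccine A 34/91 = 37.4% → the protein-subunit vaccine
The protein-subunit vaccine wins overall and in every age group — no reversal.

Yes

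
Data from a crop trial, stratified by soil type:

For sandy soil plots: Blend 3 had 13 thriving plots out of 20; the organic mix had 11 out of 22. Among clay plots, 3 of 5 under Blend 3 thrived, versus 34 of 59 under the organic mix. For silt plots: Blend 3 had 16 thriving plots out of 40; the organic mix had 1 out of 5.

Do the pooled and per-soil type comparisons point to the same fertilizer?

No

Sandy soil: Blend 3 13/20 = 65.0%, the organic mix 11/22 = 50.0% → Blend 3
Clay: Blend 3 3/5 = 60.0%, the organic mix 34/59 = 57.6% → Blend 3
Silt: Blend 3 16/40 = 40.0%, the organic mix 1/5 = 20.0% → Blend 3
Overall: Blend 3 32/65 = 49.2%, the organic mix 46/86 = 53.5% → the organic mix
Blend 3 wins each soil group but the organic mix wins overall — the comparison reverses. Blend 3's plots skew toward silt, which has a lower base rate.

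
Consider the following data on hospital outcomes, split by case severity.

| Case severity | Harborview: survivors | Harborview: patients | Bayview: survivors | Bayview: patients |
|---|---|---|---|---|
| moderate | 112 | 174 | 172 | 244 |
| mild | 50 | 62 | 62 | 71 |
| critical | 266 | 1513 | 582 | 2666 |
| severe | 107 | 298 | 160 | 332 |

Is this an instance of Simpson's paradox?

Moderate: Harborview 112/174 = 64.4%, Bayview 172/244 = 70.5% → Bayview
Mild: Harborview 50/62 = 80.6%, Bayview 62/71 = 87.3% → Bayview
Critical: Harborview 266/1513 = 17.6%, Bayview 582/2666 = 21.8% → Bayview
Severe: Harborview 107/298 = 35.9%, Bayview 160/332 = 48.2% → Bayview
Overall: Harborview 535/2047 = 26.1%, Bayview 976/3313 = 29.5% → Bayview
Bayview wins overall and in every case group — no reversal.

No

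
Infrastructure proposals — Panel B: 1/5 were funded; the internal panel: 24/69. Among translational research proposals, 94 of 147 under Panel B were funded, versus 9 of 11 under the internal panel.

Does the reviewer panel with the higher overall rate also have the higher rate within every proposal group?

No

Infrastructure: Panel B 1/5 = 20.0%, the internal panel 24/69 = 34.8% → the internal panel
Translational research: Panel B 94/147 = 63.9%, the internal panel 9/11 = 81.8% → the internal panel
Overall: Panel B 95/152 = 62.5%, the internal panel 33/80 = 41.2% → Panel B
The internal panel wins each proposal group but Panel B wins overall — the comparison reverses. The internal panel's proposals skew toward infrastructure, which has a lower base rate.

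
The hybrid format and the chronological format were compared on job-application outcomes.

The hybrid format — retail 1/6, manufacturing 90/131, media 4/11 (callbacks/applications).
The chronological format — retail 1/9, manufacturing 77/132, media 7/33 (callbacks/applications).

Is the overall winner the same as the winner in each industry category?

Retail: the hybrid format 1/6 = 16.7%, the chronological format 1/9 = 11.1% → the hybrid format
Manufacturing: the hybrid format 90/131 = 68.7%, the chronological format 77/132 = 58.3% → the hybrid format
Media: the hybrid format 4/11 = 36.4%, the chronological format 7/33 = 21.2% → the hybrid format
Overall: the hybrid format 95/148 = 64.2%, the chronological format 85/174 = 48.9% → the hybrid format
The hybrid format wins overall and in every industry group — no reversal.

Yes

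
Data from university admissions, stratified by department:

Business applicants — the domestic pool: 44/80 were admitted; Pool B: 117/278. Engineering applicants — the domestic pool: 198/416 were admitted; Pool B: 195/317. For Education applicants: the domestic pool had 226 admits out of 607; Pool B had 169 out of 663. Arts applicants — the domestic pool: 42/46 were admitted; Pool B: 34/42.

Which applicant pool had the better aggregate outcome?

Business: the domestic pool 44/80 = 55.0%, Pool B 117/278 = 42.1% → the domestic pool
Engineering: the domestic pool 198/416 = 47.6%, Pool B 195/317 = 61.5% → Pool B
Education: the domestic pool 226/607 = 37.2%, Pool B 169/663 = 25.5% → the domestic pool
Arts: the domestic pool 42/46 = 91.3%, Pool B 34/42 = 81.0% → the domestic pool
Overall: the domestic pool 510/1149 = 44.4%, Pool B 515/1300 = 39.6% → the domestic pool
(Neither sweeps every department group, but the domestic pool has the higher pooled rate.)

the domestic pool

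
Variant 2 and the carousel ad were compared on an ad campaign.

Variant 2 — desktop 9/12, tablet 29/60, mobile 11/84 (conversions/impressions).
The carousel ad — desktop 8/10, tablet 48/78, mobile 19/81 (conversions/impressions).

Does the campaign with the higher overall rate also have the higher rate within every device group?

Yes

Desktop: Variant 2 9/12 = 75.0%, the carousel ad 8/10 = 80.0% → the carousel ad
Tablet: Variant 2 29/60 = 48.3%, the carousel ad 48/78 = 61.5% → the carousel ad
Mobile: Variant 2 11/84 = 13.1%, the carousel ad 19/81 = 23.5% → the carousel ad
Overall: Variant 2 49/156 = 31.4%, the carousel ad 75/169 = 44.4% → the carousel ad
The carousel ad wins overall and in every device group — no reversal.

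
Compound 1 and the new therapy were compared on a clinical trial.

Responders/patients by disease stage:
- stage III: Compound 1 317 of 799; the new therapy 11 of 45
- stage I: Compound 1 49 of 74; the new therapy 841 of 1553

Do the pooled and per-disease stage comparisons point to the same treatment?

Stage III: Compound 1 317/799 = 39.7%, the new therapy 11/45 = 24.4% → Compound 1
Stage I: Compound 1 49/74 = 66.2%, the new therapy 841/1553 = 54.2% → Compound 1
Overall: Compound 1 366/873 = 41.9%, the new therapy 852/1598 = 53.3% → the new therapy
Compound 1 wins each disease group but the new therapy wins overall — the comparison reverses. Compound 1's patients skew toward stage III, which has a lower base rate.

No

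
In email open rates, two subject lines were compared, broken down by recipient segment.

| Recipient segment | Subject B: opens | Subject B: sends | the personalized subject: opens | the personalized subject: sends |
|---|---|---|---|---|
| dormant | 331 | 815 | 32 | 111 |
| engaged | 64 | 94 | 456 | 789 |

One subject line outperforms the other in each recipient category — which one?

Dormant: Subject B 331/815 = 40.6%, the personalized subject 32/111 = 28.8% → Subject B
Engaged: Subject B 64/94 = 68.1%, the personalized subject 456/789 = 57.8% → Subject B
Subject B has the higher rate in both groups.

Subject B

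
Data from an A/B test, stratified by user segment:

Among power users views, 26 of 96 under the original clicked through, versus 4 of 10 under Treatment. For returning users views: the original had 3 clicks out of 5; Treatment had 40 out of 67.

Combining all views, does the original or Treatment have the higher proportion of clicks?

Power users: the original 26/96 = 27.1%, Treatment 4/10 = 40.0% → Treatment
Returning users: the original 3/5 = 60.0%, Treatment 40/67 = 59.7% → the original
Overall: the original 29/101 = 28.7%, Treatment 44/77 = 57.1% → Treatment
(Neither sweeps every user group, but Treatment has the higher pooled rate.)

Treatment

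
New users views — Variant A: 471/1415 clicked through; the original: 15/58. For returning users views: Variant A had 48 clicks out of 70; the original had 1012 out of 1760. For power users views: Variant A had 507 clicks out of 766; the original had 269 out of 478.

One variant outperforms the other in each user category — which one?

Variant A

New users: Variant A 471/1415 = 33.3%, the original 15/58 = 25.9% → Variant A
Returning users: Variant A 48/70 = 68.6%, the original 1012/1760 = 57.5% → Variant A
Power users: Variant A 507/766 = 66.2%, the original 269/478 = 56.3% → Variant A
Variant A has the higher rate in all 3 groups.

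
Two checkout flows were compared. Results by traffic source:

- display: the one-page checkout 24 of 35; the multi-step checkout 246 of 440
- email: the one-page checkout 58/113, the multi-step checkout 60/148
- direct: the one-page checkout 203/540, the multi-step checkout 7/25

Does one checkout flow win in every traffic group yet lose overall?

Display: the one-page checkout 24/35 = 68.6%, the multi-step checkout 246/440 = 55.9% → the one-page checkout
Email: the one-page checkout 58/113 = 51.3%, the multi-step checkout 60/148 = 40.5% → the one-page checkout
Direct: the one-page checkout 203/540 = 37.6%, the multi-step checkout 7/25 = 28.0% → the one-page checkout
Overall: the one-page checkout 285/688 = 41.4%, the multi-step checkout 313/613 = 51.1% → the multi-step checkout
The one-page checkout wins each traffic group but the multi-step checkout wins overall — the comparison reverses. The one-page checkout's sessions skew toward direct, which has a lower base rate.

Yes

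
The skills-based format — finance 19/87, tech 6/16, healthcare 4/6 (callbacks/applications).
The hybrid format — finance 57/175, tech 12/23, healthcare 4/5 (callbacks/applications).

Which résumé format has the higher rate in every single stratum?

the hybrid format

Finance: the skills-based format 19/87 = 21.8%, the hybrid format 57/175 = 32.6% → the hybrid format
Tech: the skills-based format 6/16 = 37.5%, the hybrid format 12/23 = 52.2% → the hybrid format
Healthcare: the skills-based format 4/6 = 66.7%, the hybrid format 4/5 = 80.0% → the hybrid format
The hybrid format has the higher rate in all 3 groups.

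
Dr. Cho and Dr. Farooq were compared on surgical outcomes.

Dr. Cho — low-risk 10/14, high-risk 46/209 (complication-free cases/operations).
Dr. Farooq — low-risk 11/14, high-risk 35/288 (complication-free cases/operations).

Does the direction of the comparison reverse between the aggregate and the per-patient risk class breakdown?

No

Low-risk: Dr. Cho 10/14 = 71.4%, Dr. Farooq 11/14 = 78.6% → Dr. Farooq
High-risk: Dr. Cho 46/209 = 22.0%, Dr. Farooq 35/288 = 12.2% → Dr. Cho
Overall: Dr. Cho 56/223 = 25.1%, Dr. Farooq 46/302 = 15.2% → Dr. Cho
Neither sweeps: Dr. Cho wins 1 of 2 groups, Dr. Farooq wins 1. Dr. Cho wins overall but not every group — no Simpson reversal.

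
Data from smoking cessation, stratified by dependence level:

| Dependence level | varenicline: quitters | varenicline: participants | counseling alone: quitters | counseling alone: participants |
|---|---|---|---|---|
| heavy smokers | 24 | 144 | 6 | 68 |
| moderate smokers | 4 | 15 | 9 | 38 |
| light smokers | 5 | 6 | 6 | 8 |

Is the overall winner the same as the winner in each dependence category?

Yes

Heavy smokers: varenicline 24/144 = 16.7%, counseling alone 6/68 = 8.8% → varenicline
Moderate smokers: varenicline 4/15 = 26.7%, counseling alone 9/38 = 23.7% → varenicline
Light smokers: varenicline 5/6 = 83.3%, counseling alone 6/8 = 75.0% → varenicline
Overall: varenicline 33/165 = 20.0%, counseling alone 21/114 = 18.4% → varenicline
Varenicline wins overall and in every dependence group — no reversal.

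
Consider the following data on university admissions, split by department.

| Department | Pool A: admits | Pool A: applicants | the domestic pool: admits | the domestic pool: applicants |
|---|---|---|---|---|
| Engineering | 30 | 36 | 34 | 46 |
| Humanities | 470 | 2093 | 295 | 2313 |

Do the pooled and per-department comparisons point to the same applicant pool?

Engineering: Pool A 30/36 = 83.3%, the domestic pool 34/46 = 73.9% → Pool A
Humanities: Pool A 470/2093 = 22.5%, the domestic pool 295/2313 = 12.8% → Pool A
Overall: Pool A 500/2129 = 23.5%, the domestic pool 329/2359 = 13.9% → Pool A
Pool A wins overall and in every department group — no reversal.

Yes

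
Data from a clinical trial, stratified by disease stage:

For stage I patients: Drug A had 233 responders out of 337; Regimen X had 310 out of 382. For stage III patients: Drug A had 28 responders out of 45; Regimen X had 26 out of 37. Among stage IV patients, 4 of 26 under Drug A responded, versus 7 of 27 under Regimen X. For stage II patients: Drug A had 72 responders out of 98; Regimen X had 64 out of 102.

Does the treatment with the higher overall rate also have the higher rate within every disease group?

Stage I: Drug A 233/337 = 69.1%, Regimen X 310/382 = 81.2% → Regimen X
Stage III: Drug A 28/45 = 62.2%, Regimen X 26/37 = 70.3% → Regimen X
Stage IV: Drug A 4/26 = 15.4%, Regimen X 7/27 = 25.9% → Regimen X
Stage II: Drug A 72/98 = 73.5%, Regimen X 64/102 = 62.7% → Drug A
Overall: Drug A 337/506 = 66.6%, Regimen X 407/548 = 74.3% → Regimen X
Neither sweeps: Drug A wins 1 of 4 groups, Regimen X wins 3. Regimen X wins overall but not every group — no Simpson reversal.

No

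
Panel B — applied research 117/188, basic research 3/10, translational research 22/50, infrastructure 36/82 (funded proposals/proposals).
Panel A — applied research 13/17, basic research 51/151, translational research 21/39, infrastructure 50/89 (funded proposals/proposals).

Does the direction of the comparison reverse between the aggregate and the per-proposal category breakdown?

Applied research: Panel B 117/188 = 62.2%, Panel A 13/17 = 76.5% → Panel A
Basic research: Panel B 3/10 = 30.0%, Panel A 51/151 = 33.8% → Panel A
Translational research: Panel B 22/50 = 44.0%, Panel A 21/39 = 53.8% → Panel A
Infrastructure: Panel B 36/82 = 43.9%, Panel A 50/89 = 56.2% → Panel A
Overall: Panel B 178/330 = 53.9%, Panel A 135/296 = 45.6% → Panel B
Panel A wins each proposal group but Panel B wins overall — the comparison reverses. Panel A's proposals skew toward basic research, which has a lower base rate.

Yes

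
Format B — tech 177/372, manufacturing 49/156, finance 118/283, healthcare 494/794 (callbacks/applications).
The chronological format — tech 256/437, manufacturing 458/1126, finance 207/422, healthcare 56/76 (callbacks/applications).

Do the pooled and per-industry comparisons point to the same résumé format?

Tech: Format B 177/372 = 47.6%, the chronological format 256/437 = 58.6% → the chronological format
Manufacturing: Format B 49/156 = 31.4%, the chronological format 458/1126 = 40.7% → the chronological format
Finance: Format B 118/283 = 41.7%, the chronological format 207/422 = 49.1% → the chronological format
Healthcare: Format B 494/794 = 62.2%, the chronological format 56/76 = 73.7% → the chronological format
Overall: Format B 838/1605 = 52.2%, the chronological format 977/2061 = 47.4% → Format B
The chronological format wins each industry group but Format B wins overall — the comparison reverses. The chronological format's applications skew toward manufacturing, which has a lower base rate.

No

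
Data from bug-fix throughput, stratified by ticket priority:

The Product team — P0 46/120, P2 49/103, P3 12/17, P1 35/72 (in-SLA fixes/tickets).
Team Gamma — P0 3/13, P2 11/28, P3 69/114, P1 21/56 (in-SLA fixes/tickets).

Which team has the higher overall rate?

Team Gamma

P0: the Product team 46/120 = 38.3%, Team Gamma 3/13 = 23.1% → the Product team
P2: the Product team 49/103 = 47.6%, Team Gamma 11/28 = 39.3% → the Product team
P3: the Product team 12/17 = 70.6%, Team Gamma 69/114 = 60.5% → the Product team
P1: the Product team 35/72 = 48.6%, Team Gamma 21/56 = 37.5% → the Product team
Overall: the Product team 142/312 = 45.5%, Team Gamma 104/211 = 49.3% → Team Gamma
(The Product team wins every ticket group but Team Gamma wins overall — the Product team's tickets skew toward the low-rate P0 group.)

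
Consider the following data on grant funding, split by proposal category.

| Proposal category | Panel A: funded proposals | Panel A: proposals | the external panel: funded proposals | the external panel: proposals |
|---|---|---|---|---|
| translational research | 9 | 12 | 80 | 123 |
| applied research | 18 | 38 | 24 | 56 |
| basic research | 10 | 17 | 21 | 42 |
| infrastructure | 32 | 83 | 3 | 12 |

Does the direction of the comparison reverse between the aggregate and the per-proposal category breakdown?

Yes

Translational research: Panel A 9/12 = 75.0%, the external panel 80/123 = 65.0% → Panel A
Applied research: Panel A 18/38 = 47.4%, the external panel 24/56 = 42.9% → Panel A
Basic research: Panel A 10/17 = 58.8%, the external panel 21/42 = 50.0% → Panel A
Infrastructure: Panel A 32/83 = 38.6%, the external panel 3/12 = 25.0% → Panel A
Overall: Panel A 69/150 = 46.0%, the external panel 128/233 = 54.9% → the external panel
Panel A wins each proposal group but the external panel wins overall — the comparison reverses. Panel A's proposals skew toward infrastructure, which has a lower base rate.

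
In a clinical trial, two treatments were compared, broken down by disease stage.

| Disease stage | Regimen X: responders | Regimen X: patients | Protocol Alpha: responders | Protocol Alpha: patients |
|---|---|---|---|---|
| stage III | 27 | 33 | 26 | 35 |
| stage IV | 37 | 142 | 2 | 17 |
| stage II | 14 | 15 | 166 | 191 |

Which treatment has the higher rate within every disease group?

Regimen X

Stage III: Regimen X 27/33 = 81.8%, Protocol Alpha 26/35 = 74.3% → Regimen X
Stage IV: Regimen X 37/142 = 26.1%, Protocol Alpha 2/17 = 11.8% → Regimen X
Stage II: Regimen X 14/15 = 93.3%, Protocol Alpha 166/191 = 86.9% → Regimen X
Regimen X has the higher rate in all 3 groups.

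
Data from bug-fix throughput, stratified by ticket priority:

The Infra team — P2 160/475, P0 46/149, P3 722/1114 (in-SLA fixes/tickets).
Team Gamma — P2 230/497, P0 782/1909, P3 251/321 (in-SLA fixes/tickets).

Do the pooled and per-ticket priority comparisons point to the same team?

No

P2: the Infra team 160/475 = 33.7%, Team Gamma 230/497 = 46.3% → Team Gamma
P0: the Infra team 46/149 = 30.9%, Team Gamma 782/1909 = 41.0% → Team Gamma
P3: the Infra team 722/1114 = 64.8%, Team Gamma 251/321 = 78.2% → Team Gamma
Overall: the Infra team 928/1738 = 53.4%, Team Gamma 1263/2727 = 46.3% → the Infra team
Team Gamma wins each ticket group but the Infra team wins overall — the comparison reverses. Team Gamma's tickets skew toward P0, which has a lower base rate.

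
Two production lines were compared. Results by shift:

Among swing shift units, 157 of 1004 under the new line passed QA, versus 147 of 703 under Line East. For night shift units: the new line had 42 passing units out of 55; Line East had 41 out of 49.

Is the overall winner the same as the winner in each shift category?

Swing shift: the new line 157/1004 = 15.6%, Line East 147/703 = 20.9% → Line East
Night shift: the new line 42/55 = 76.4%, Line East 41/49 = 83.7% → Line East
Overall: the new line 199/1059 = 18.8%, Line East 188/752 = 25.0% → Line East
Line East wins overall and in every shift group — no reversal.

Yes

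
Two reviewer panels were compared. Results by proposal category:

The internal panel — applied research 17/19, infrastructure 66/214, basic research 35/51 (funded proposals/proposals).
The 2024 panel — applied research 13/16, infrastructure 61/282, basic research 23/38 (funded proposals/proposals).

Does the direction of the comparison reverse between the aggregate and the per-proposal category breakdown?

Applied research: the internal panel 17/19 = 89.5%, the 2024 panel 13/16 = 81.2% → the internal panel
Infrastructure: the internal panel 66/214 = 30.8%, the 2024 panel 61/282 = 21.6% → the internal panel
Basic research: the internal panel 35/51 = 68.6%, the 2024 panel 23/38 = 60.5% → the internal panel
Overall: the internal panel 118/284 = 41.5%, the 2024 panel 97/336 = 28.9% → the internal panel
The internal panel wins overall and in every proposal group — no reversal.

No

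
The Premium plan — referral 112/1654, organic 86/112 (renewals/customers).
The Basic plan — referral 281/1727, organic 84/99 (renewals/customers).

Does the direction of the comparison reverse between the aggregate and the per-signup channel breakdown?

No

Referral: the Premium plan 112/1654 = 6.8%, the Basic plan 281/1727 = 16.3% → the Basic plan
Organic: the Premium plan 86/112 = 76.8%, the Basic plan 84/99 = 84.8% → the Basic plan
Overall: the Premium plan 198/1766 = 11.2%, the Basic plan 365/1826 = 20.0% → the Basic plan
The Basic plan wins overall and in every signup group — no reversal.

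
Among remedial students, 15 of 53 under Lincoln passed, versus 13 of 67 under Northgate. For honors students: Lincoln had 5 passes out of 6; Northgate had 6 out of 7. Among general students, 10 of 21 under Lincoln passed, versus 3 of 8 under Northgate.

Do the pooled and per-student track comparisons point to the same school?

No

Remedial: Lincoln 15/53 = 28.3%, Northgate 13/67 = 19.4% → Lincoln
Honors: Lincoln 5/6 = 83.3%, Northgate 6/7 = 85.7% → Northgate
General: Lincoln 10/21 = 47.6%, Northgate 3/8 = 37.5% → Lincoln
Overall: Lincoln 30/80 = 37.5%, Northgate 22/82 = 26.8% → Lincoln
Neither sweeps: Lincoln wins 2 of 3 groups, Northgate wins 1. Lincoln wins overall but not every group — no Simpson reversal.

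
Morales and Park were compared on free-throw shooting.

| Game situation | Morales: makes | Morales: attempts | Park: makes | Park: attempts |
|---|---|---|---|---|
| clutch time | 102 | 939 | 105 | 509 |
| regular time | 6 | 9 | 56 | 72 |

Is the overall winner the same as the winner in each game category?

Clutch time: Morales 102/939 = 10.9%, Park 105/509 = 20.6% → Park
Regular time: Morales 6/9 = 66.7%, Park 56/72 = 77.8% → Park
Overall: Morales 108/948 = 11.4%, Park 161/581 = 27.7% → Park
Park wins overall and in every game group — no reversal.

Yes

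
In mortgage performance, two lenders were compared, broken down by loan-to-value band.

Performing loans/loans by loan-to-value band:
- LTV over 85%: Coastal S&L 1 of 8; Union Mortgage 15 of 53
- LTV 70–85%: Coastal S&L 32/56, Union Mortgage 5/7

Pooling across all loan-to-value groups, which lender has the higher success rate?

Coastal S&L

LTV over 85%: Coastal S&L 1/8 = 12.5%, Union Mortgage 15/53 = 28.3% → Union Mortgage
LTV 70–85%: Coastal S&L 32/56 = 57.1%, Union Mortgage 5/7 = 71.4% → Union Mortgage
Overall: Coastal S&L 33/64 = 51.6%, Union Mortgage 20/60 = 33.3% → Coastal S&L
(Union Mortgage wins every loan-to-value group but Coastal S&L wins overall — Union Mortgage's loans skew toward the low-rate LTV over 85% group.)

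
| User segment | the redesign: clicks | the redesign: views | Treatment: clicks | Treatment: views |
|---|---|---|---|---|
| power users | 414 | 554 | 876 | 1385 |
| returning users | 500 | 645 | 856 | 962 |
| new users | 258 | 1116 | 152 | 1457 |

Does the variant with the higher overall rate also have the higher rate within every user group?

No

Power users: the redesign 414/554 = 74.7%, Treatment 876/1385 = 63.2% → the redesign
Returning users: the redesign 500/645 = 77.5%, Treatment 856/962 = 89.0% → Treatment
New users: the redesign 258/1116 = 23.1%, Treatment 152/1457 = 10.4% → the redesign
Overall: the redesign 1172/2315 = 50.6%, Treatment 1884/3804 = 49.5% → the redesign
Neither sweeps: the redesign wins 2 of 3 groups, Treatment wins 1. The redesign wins overall but not every group — no Simpson reversal.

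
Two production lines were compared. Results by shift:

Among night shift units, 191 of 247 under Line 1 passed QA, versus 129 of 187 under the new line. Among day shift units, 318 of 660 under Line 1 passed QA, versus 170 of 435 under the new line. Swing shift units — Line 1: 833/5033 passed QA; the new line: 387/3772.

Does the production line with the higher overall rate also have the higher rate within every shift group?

Yes

Night shift: Line 1 191/247 = 77.3%, the new line 129/187 = 69.0% → Line 1
Day shift: Line 1 318/660 = 48.2%, the new line 170/435 = 39.1% → Line 1
Swing shift: Line 1 833/5033 = 16.6%, the new line 387/3772 = 10.3% → Line 1
Overall: Line 1 1342/5940 = 22.6%, the new line 686/4394 = 15.6% → Line 1
Line 1 wins overall and in every shift group — no reversal.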